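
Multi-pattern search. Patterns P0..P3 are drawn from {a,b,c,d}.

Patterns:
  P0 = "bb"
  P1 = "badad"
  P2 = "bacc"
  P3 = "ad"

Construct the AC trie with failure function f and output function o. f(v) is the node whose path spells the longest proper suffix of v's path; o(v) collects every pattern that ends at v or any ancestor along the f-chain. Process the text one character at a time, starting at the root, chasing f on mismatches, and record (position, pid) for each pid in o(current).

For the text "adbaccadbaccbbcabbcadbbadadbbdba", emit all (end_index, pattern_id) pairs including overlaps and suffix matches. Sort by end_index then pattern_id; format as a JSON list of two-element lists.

Build automaton:
Trie (insert patterns):
  0='ε' goto a→9 b→1
  1='b' goto a→3 b→2
  2='bb' goto ·  [P0 ends]
  3='ba' goto c→7 d→4
  4='bad' goto a→5
  5='bada' goto d→6
  6='badad' goto ·  [P1 ends]
  7='bac' goto c→8
  8='bacc' goto ·  [P2 ends]
  9='a' goto d→10
  10='ad' goto ·  [P3 ends]

Failure links (BFS by depth):
  n1('b'): parent n0 fail=0; on 'b' 0 → fail=0;  out ∅∪∅=∅
  n9('a'): parent n0 fail=0; on 'a' 0 → fail=0;  out ∅∪∅=∅
  n2('bb'): parent n1 fail=0; on 'b' 0 → fail=1;  out {0}∪∅={0}
  n3('ba'): parent n1 fail=0; on 'a' 0 → fail=9;  out ∅∪∅=∅
  n10('ad'): parent n9 fail=0; on 'd' 0 → fail=0;  out {3}∪∅={3}
  n4('bad'): parent n3 fail=9; on 'd' 9 → fail=10;  out ∅∪{3}={3}
  n7('bac'): parent n3 fail=9; on 'c' 9→0 → fail=0;  out ∅∪∅=∅
  n5('bada'): parent n4 fail=10; on 'a' 10→0 → fail=9;  out ∅∪∅=∅
  n8('bacc'): parent n7 fail=0; on 'c' 0 → fail=0;  out {2}∪∅={2}
  n6('badad'): parent n5 fail=9; on 'd' 9 → fail=10;  out {1}∪{3}={1,3}

Text stream:
pos 0 'a': at 9
pos 1 'd': at 10  emit P3@[0:1]
pos 2 'b': at 1 (fail-walked)
pos 3 'a': at 3
pos 4 'c': at 7
pos 5 'c': at 8  emit P2@[2:5]
pos 6 'a': at 9 (fail-walked)
pos 7 'd': at 10  emit P3@[6:7]
pos 8 'b': at 1 (fail-walked)
pos 9 'a': at 3
pos 10 'c': at 7
pos 11 'c': at 8  emit P2@[8:11]
pos 12 'b': at 1 (fail-walked)
pos 13 'b': at 2  emit P0@[12:13]
pos 14 'c': at 0 (fail-walked)
pos 15 'a': at 9
pos 16 'b': at 1 (fail-walked)
pos 17 'b': at 2  emit P0@[16:17]
pos 18 'c': at 0 (fail-walked)
pos 19 'a': at 9
pos 20 'd': at 10  emit P3@[19:20]
pos 21 'b': at 1 (fail-walked)
pos 22 'b': at 2  emit P0@[21:22]
pos 23 'a': at 3 (fail-walked)
pos 24 'd': at 4  emit P3@[23:24]
pos 25 'a': at 5
pos 26 'd': at 6  emit P1@[22:26],P3@[25:26]
pos 27 'b': at 1 (fail-walked)
pos 28 'b': at 2  emit P0@[27:28]
pos 29 'd': at 0 (fail-walked)
pos 30 'b': at 1
pos 31 'a': at 3

Matches: [[1,3],[5,2],[7,3],[11,2],[13,0],[17,0],[20,3],[22,0],[24,3],[26,1],[26,3],[28,0]]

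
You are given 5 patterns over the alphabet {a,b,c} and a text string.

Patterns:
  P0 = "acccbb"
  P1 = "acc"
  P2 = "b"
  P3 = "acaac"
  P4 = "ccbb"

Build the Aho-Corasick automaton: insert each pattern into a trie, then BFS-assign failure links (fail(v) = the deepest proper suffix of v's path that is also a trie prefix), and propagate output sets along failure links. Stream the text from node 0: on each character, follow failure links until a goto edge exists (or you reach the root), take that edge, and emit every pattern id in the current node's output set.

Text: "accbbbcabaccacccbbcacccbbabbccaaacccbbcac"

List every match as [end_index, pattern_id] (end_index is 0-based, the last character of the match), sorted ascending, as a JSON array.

Build:
Trie nodes:
  0='ε' goto a→1 b→7 c→11
  1='a' goto c→2
  2='ac' goto a→8 c→3
  3='acc' goto c→4  ←P1
  4='accc' goto b→5
  5='acccb' goto b→6
  6='acccbb' goto ·  ←P0
  7='b' goto ·  ←P2
  8='aca' goto a→9
  9='acaa' goto c→10
  10='acaac' goto ·  ←P3
  11='c' goto c→12
  12='cc' goto b→13
  13='ccb' goto b→14
  14='ccbb' goto ·  ←P4

Failure links (BFS by depth):
  fail(1) 'a': from fail(0)=0 chase 'a': 0 ⇒ 0;  out=∅∪out(0)=∅
  fail(7) 'b': from fail(0)=0 chase 'b': 0 ⇒ 0;  out={2}∪out(0)={2}
  fail(11) 'c': from fail(0)=0 chase 'c': 0 ⇒ 0;  out=∅∪out(0)=∅
  fail(2) 'ac': from fail(1)=0 chase 'c': 0 ⇒ 11;  out=∅∪out(11)=∅
  fail(12) 'cc': from fail(11)=0 chase 'c': 0 ⇒ 11;  out=∅∪out(11)=∅
  fail(3) 'acc': from fail(2)=11 chase 'c': 11 ⇒ 12;  out={1}∪out(12)={1}
  fail(8) 'aca': from fail(2)=11 chase 'a': 11→0 ⇒ 1;  out=∅∪out(1)=∅
  fail(13) 'ccb': from fail(12)=11 chase 'b': 11→0 ⇒ 7;  out=∅∪out(7)={2}
  fail(4) 'accc': from fail(3)=12 chase 'c': 12→11 ⇒ 12;  out=∅∪out(12)=∅
  fail(9) 'acaa': from fail(8)=1 chase 'a': 1→0 ⇒ 1;  out=∅∪out(1)=∅
  fail(14) 'ccbb': from fail(13)=7 chase 'b': 7→0 ⇒ 7;  out={4}∪out(7)={2,4}
  fail(5) 'acccb': from fail(4)=12 chase 'b': 12 ⇒ 13;  out=∅∪out(13)={2}
  fail(10) 'acaac': from fail(9)=1 chase 'c': 1 ⇒ 2;  out={3}∪out(2)={3}
  fail(6) 'acccbb': from fail(5)=13 chase 'b': 13 ⇒ 14;  out={0}∪out(14)={0,2,4}

Run:
pos 0 'a': at 1
pos 1 'c': at 2
pos 2 'c': at 3  ** P1@[0:2]
pos 3 'b': at 13 (fail-walked)  ** P2@[3:3]
pos 4 'b': at 14  ** P2@[4:4],P4@[1:4]
pos 5 'b': at 7 (fail-walked)  ** P2@[5:5]
pos 6 'c': at 11 (fail-walked)
pos 7 'a': at 1 (fail-walked)
pos 8 'b': at 7 (fail-walked)  ** P2@[8:8]
pos 9 'a': at 1 (fail-walked)
pos 10 'c': at 2
pos 11 'c': at 3  ** P1@[9:11]
pos 12 'a': at 1 (fail-walked)
pos 13 'c': at 2
pos 14 'c': at 3  ** P1@[12:14]
pos 15 'c': at 4
pos 16 'b': at 5  ** P2@[16:16]
pos 17 'b': at 6  ** P0@[12:17],P2@[17:17],P4@[14:17]
pos 18 'c': at 11 (fail-walked)
pos 19 'a': at 1 (fail-walked)
pos 20 'c': at 2
pos 21 'c': at 3  ** P1@[19:21]
pos 22 'c': at 4
pos 23 'b': at 5  ** P2@[23:23]
pos 24 'b': at 6  ** P0@[19:24],P2@[24:24],P4@[21:24]
pos 25 'a': at 1 (fail-walked)
pos 26 'b': at 7 (fail-walked)  ** P2@[26:26]
pos 27 'b': at 7 (fail-walked)  ** P2@[27:27]
pos 28 'c': at 11 (fail-walked)
pos 29 'c': at 12
pos 30 'a': at 1 (fail-walked)
pos 31 'a': at 1 (fail-walked)
pos 32 'a': at 1 (fail-walked)
pos 33 'c': at 2
pos 34 'c': at 3  ** P1@[32:34]
pos 35 'c': at 4
pos 36 'b': at 5  ** P2@[36:36]
pos 37 'b': at 6  ** P0@[32:37],P2@[37:37],P4@[34:37]
pos 38 'c': at 11 (fail-walked)
pos 39 'a': at 1 (fail-walked)
pos 40 'c': at 2

All matches (sorted): [[2,1],[3,2],[4,2],[4,4],[5,2],[8,2],[11,1],[14,1],[16,2],[17,0],[17,2],[17,4],[21,1],[23,2],[24,0],[24,2],[24,4],[26,2],[27,2],[34,1],[36,2],[37,0],[37,2],[37,4]]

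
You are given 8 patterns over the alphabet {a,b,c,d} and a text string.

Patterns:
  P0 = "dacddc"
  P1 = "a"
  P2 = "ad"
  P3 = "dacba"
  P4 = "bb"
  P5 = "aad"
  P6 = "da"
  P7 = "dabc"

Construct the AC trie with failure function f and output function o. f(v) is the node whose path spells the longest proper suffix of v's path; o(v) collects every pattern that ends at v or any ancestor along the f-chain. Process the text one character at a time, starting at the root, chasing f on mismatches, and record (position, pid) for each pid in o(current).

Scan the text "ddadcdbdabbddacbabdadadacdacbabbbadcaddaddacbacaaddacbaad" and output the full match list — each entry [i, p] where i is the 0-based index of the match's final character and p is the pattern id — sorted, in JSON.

Build:
Trie nodes:
  0='ε' goto a→7 b→11 d→1
  1='d' goto a→2
  2='da' goto b→15 c→3  ←P6
  3='dac' goto b→9 d→4
  4='dacd' goto d→5
  5='dacdd' goto c→6
  6='dacddc' goto ·  ←P0
  7='a' goto a→13 d→8  ←P1
  8='ad' goto ·  ←P2
  9='dacb' goto a→10
  10='dacba' goto ·  ←P3
  11='b' goto b→12
  12='bb' goto ·  ←P4
  13='aa' goto d→14
  14='aad' goto ·  ←P5
  15='dab' goto c→16
  16='dabc' goto ·  ←P7

Failure links (BFS by depth):
  fail(1) 'd': from fail(0)=0 chase 'd': 0 ⇒ 0;  out=∅∪out(0)=∅
  fail(7) 'a': from fail(0)=0 chase 'a': 0 ⇒ 0;  out={1}∪out(0)={1}
  fail(11) 'b': from fail(0)=0 chase 'b': 0 ⇒ 0;  out=∅∪out(0)=∅
  fail(2) 'da': from fail(1)=0 chase 'a': 0 ⇒ 7;  out={6}∪out(7)={1,6}
  fail(8) 'ad': from fail(7)=0 chase 'd': 0 ⇒ 1;  out={2}∪out(1)={2}
  fail(12) 'bb': from fail(11)=0 chase 'b': 0 ⇒ 11;  out={4}∪out(11)={4}
  fail(13) 'aa': from fail(7)=0 chase 'a': 0 ⇒ 7;  out=∅∪out(7)={1}
  fail(3) 'dac': from fail(2)=7 chase 'c': 7→0 ⇒ 0;  out=∅∪out(0)=∅
  fail(14) 'aad': from fail(13)=7 chase 'd': 7 ⇒ 8;  out={5}∪out(8)={2,5}
  fail(15) 'dab': from fail(2)=7 chase 'b': 7→0 ⇒ 11;  out=∅∪out(11)=∅
  fail(4) 'dacd': from fail(3)=0 chase 'd': 0 ⇒ 1;  out=∅∪out(1)=∅
  fail(9) 'dacb': from fail(3)=0 chase 'b': 0 ⇒ 11;  out=∅∪out(11)=∅
  fail(16) 'dabc': from fail(15)=11 chase 'c': 11→0 ⇒ 0;  out={7}∪out(0)={7}
  fail(5) 'dacdd': from fail(4)=1 chase 'd': 1→0 ⇒ 1;  out=∅∪out(1)=∅
  fail(10) 'dacba': from fail(9)=11 chase 'a': 11→0 ⇒ 7;  out={3}∪out(7)={1,3}
  fail(6) 'dacddc': from fail(5)=1 chase 'c': 1→0 ⇒ 0;  out={0}∪out(0)={0}

Scan:
i=0 'd': node 0→1
i=1 'd': node 1→1 ·f
i=2 'a': node 1→2  ** P1@[2:2],P6@[1:2]
i=3 'd': node 2→8 ·f  ** P2@[2:3]
i=4 'c': node 8→0 ·f
i=5 'd': node 0→1
i=6 'b': node 1→11 ·f
i=7 'd': node 11→1 ·f
i=8 'a': node 1→2  ** P1@[8:8],P6@[7:8]
i=9 'b': node 2→15
i=10 'b': node 15→12 ·f  ** P4@[9:10]
i=11 'd': node 12→1 ·f
i=12 'd': node 1→1 ·f
i=13 'a': node 1→2  ** P1@[13:13],P6@[12:13]
i=14 'c': node 2→3
i=15 'b': node 3→9
i=16 'a': node 9→10  ** P1@[16:16],P3@[12:16]
i=17 'b': node 10→11 ·f
i=18 'd': node 11→1 ·f
i=19 'a': node 1→2  ** P1@[19:19],P6@[18:19]
i=20 'd': node 2→8 ·f  ** P2@[19:20]
i=21 'a': node 8→2 ·f  ** P1@[21:21],P6@[20:21]
i=22 'd': node 2→8 ·f  ** P2@[21:22]
i=23 'a': node 8→2 ·f  ** P1@[23:23],P6@[22:23]
i=24 'c': node 2→3
i=25 'd': node 3→4
i=26 'a': node 4→2 ·f  ** P1@[26:26],P6@[25:26]
i=27 'c': node 2→3
i=28 'b': node 3→9
i=29 'a': node 9→10  ** P1@[29:29],P3@[25:29]
i=30 'b': node 10→11 ·f
i=31 'b': node 11→12  ** P4@[30:31]
i=32 'b': node 12→12 ·f  ** P4@[31:32]
i=33 'a': node 12→7 ·f  ** P1@[33:33]
i=34 'd': node 7→8  ** P2@[33:34]
i=35 'c': node 8→0 ·f
i=36 'a': node 0→7  ** P1@[36:36]
i=37 'd': node 7→8  ** P2@[36:37]
i=38 'd': node 8→1 ·f
i=39 'a': node 1→2  ** P1@[39:39],P6@[38:39]
i=40 'd': node 2→8 ·f  ** P2@[39:40]
i=41 'd': node 8→1 ·f
i=42 'a': node 1→2  ** P1@[42:42],P6@[41:42]
i=43 'c': node 2→3
i=44 'b': node 3→9
i=45 'a': node 9→10  ** P1@[45:45],P3@[41:45]
i=46 'c': node 10→0 ·f
i=47 'a': node 0→7  ** P1@[47:47]
i=48 'a': node 7→13  ** P1@[48:48]
i=49 'd': node 13→14  ** P2@[48:49],P5@[47:49]
i=50 'd': node 14→1 ·f
i=51 'a': node 1→2  ** P1@[51:51],P6@[50:51]
i=52 'c': node 2→3
i=53 'b': node 3→9
i=54 'a': node 9→10  ** P1@[54:54],P3@[50:54]
i=55 'a': node 10→13 ·f  ** P1@[55:55]
i=56 'd': node 13→14  ** P2@[55:56],P5@[54:56]

Matches: [[2,1],[2,6],[3,2],[8,1],[8,6],[10,4],[13,1],[13,6],[16,1],[16,3],[19,1],[19,6],[20,2],[21,1],[21,6],[22,2],[23,1],[23,6],[26,1],[26,6],[29,1],[29,3],[31,4],[32,4],[33,1],[34,2],[36,1],[37,2],[39,1],[39,6],[40,2],[42,1],[42,6],[45,1],[45,3],[47,1],[48,1],[49,2],[49,5],[51,1],[51,6],[54,1],[54,3],[55,1],[56,2],[56,5]]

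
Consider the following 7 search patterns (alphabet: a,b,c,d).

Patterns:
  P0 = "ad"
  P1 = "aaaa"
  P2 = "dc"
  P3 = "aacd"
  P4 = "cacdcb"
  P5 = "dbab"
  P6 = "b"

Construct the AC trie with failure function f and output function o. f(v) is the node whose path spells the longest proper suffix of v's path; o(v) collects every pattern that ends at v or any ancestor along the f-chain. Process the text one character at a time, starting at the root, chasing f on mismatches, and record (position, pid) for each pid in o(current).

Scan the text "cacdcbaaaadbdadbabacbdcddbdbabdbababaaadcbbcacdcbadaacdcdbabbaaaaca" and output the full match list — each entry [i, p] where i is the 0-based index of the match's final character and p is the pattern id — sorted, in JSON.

Build automaton:
Trie (insert patterns):
  n0 'ε': a→1 b→19 c→10 d→6
  n1 'a': a→3 d→2
  n2 'ad': ·  [P0 ends]
  n3 'aa': a→4 c→8
  n4 'aaa': a→5
  n5 'aaaa': ·  [P1 ends]
  n6 'd': b→16 c→7
  n7 'dc': ·  [P2 ends]
  n8 'aac': d→9
  n9 'aacd': ·  [P3 ends]
  n10 'c': a→11
  n11 'ca': c→12
  n12 'cac': d→13
  n13 'cacd': c→14
  n14 'cacdc': b→15
  n15 'cacdcb': ·  [P4 ends]
  n16 'db': a→17
  n17 'dba': b→18
  n18 'dbab': ·  [P5 ends]
  n19 'b': ·  [P6 ends]

BFS fail/out derivation:
  n1('a'): parent n0 fail=0; on 'a' 0 → fail=0;  out ∅∪∅=∅
  n6('d'): parent n0 fail=0; on 'd' 0 → fail=0;  out ∅∪∅=∅
  n10('c'): parent n0 fail=0; on 'c' 0 → fail=0;  out ∅∪∅=∅
  n19('b'): parent n0 fail=0; on 'b' 0 → fail=0;  out {6}∪∅={6}
  n2('ad'): parent n1 fail=0; on 'd' 0 → fail=6;  out {0}∪∅={0}
  n3('aa'): parent n1 fail=0; on 'a' 0 → fail=1;  out ∅∪∅=∅
  n7('dc'): parent n6 fail=0; on 'c' 0 → fail=10;  out {2}∪∅={2}
  n11('ca'): parent n10 fail=0; on 'a' 0 → fail=1;  out ∅∪∅=∅
  n16('db'): parent n6 fail=0; on 'b' 0 → fail=19;  out ∅∪{6}={6}
  n4('aaa'): parent n3 fail=1; on 'a' 1 → fail=3;  out ∅∪∅=∅
  n8('aac'): parent n3 fail=1; on 'c' 1→0 → fail=10;  out ∅∪∅=∅
  n12('cac'): parent n11 fail=1; on 'c' 1→0 → fail=10;  out ∅∪∅=∅
  n17('dba'): parent n16 fail=19; on 'a' 19→0 → fail=1;  out ∅∪∅=∅
  n5('aaaa'): parent n4 fail=3; on 'a' 3 → fail=4;  out {1}∪∅={1}
  n9('aacd'): parent n8 fail=10; on 'd' 10→0 → fail=6;  out {3}∪∅={3}
  n13('cacd'): parent n12 fail=10; on 'd' 10→0 → fail=6;  out ∅∪∅=∅
  n18('dbab'): parent n17 fail=1; on 'b' 1→0 → fail=19;  out {5}∪{6}={5,6}
  n14('cacdc'): parent n13 fail=6; on 'c' 6 → fail=7;  out ∅∪{2}={2}
  n15('cacdcb'): parent n14 fail=7; on 'b' 7→10→0 → fail=19;  out {4}∪{6}={4,6}

Text stream:
[0] read 'c'  n0⇒n10
[1] read 'a'  n10⇒n11
[2] read 'c'  n11⇒n12
[3] read 'd'  n12⇒n13
[4] read 'c'  n13⇒n14  → match P2@[3:4]
[5] read 'b'  n14⇒n15  → match P4@[0:5],P6@[5:5]
[6] read 'a'  n15⇒n1 (fail-walked)
[7] read 'a'  n1⇒n3
[8] read 'a'  n3⇒n4
[9] read 'a'  n4⇒n5  → match P1@[6:9]
[10] read 'd'  n5⇒n2 (fail-walked)  → match P0@[9:10]
[11] read 'b'  n2⇒n16 (fail-walked)  → match P6@[11:11]
[12] read 'd'  n16⇒n6 (fail-walked)
[13] read 'a'  n6⇒n1 (fail-walked)
[14] read 'd'  n1⇒n2  → match P0@[13:14]
[15] read 'b'  n2⇒n16 (fail-walked)  → match P6@[15:15]
[16] read 'a'  n16⇒n17
[17] read 'b'  n17⇒n18  → match P5@[14:17],P6@[17:17]
[18] read 'a'  n18⇒n1 (fail-walked)
[19] read 'c'  n1⇒n10 (fail-walked)
[20] read 'b'  n10⇒n19 (fail-walked)  → match P6@[20:20]
[21] read 'd'  n19⇒n6 (fail-walked)
[22] read 'c'  n6⇒n7  → match P2@[21:22]
[23] read 'd'  n7⇒n6 (fail-walked)
[24] read 'd'  n6⇒n6 (fail-walked)
[25] read 'b'  n6⇒n16  → match P6@[25:25]
[26] read 'd'  n16⇒n6 (fail-walked)
[27] read 'b'  n6⇒n16  → match P6@[27:27]
[28] read 'a'  n16⇒n17
[29] read 'b'  n17⇒n18  → match P5@[26:29],P6@[29:29]
[30] read 'd'  n18⇒n6 (fail-walked)
[31] read 'b'  n6⇒n16  → match P6@[31:31]
[32] read 'a'  n16⇒n17
[33] read 'b'  n17⇒n18  → match P5@[30:33],P6@[33:33]
[34] read 'a'  n18⇒n1 (fail-walked)
[35] read 'b'  n1⇒n19 (fail-walked)  → match P6@[35:35]
[36] read 'a'  n19⇒n1 (fail-walked)
[37] read 'a'  n1⇒n3
[38] read 'a'  n3⇒n4
[39] read 'd'  n4⇒n2 (fail-walked)  → match P0@[38:39]
[40] read 'c'  n2⇒n7 (fail-walked)  → match P2@[39:40]
[41] read 'b'  n7⇒n19 (fail-walked)  → match P6@[41:41]
[42] read 'b'  n19⇒n19 (fail-walked)  → match P6@[42:42]
[43] read 'c'  n19⇒n10 (fail-walked)
[44] read 'a'  n10⇒n11
[45] read 'c'  n11⇒n12
[46] read 'd'  n12⇒n13
[47] read 'c'  n13⇒n14  → match P2@[46:47]
[48] read 'b'  n14⇒n15  → match P4@[43:48],P6@[48:48]
[49] read 'a'  n15⇒n1 (fail-walked)
[50] read 'd'  n1⇒n2  → match P0@[49:50]
[51] read 'a'  n2⇒n1 (fail-walked)
[52] read 'a'  n1⇒n3
[53] read 'c'  n3⇒n8
[54] read 'd'  n8⇒n9  → match P3@[51:54]
[55] read 'c'  n9⇒n7 (fail-walked)  → match P2@[54:55]
[56] read 'd'  n7⇒n6 (fail-walked)
[57] read 'b'  n6⇒n16  → match P6@[57:57]
[58] read 'a'  n16⇒n17
[59] read 'b'  n17⇒n18  → match P5@[56:59],P6@[59:59]
[60] read 'b'  n18⇒n19 (fail-walked)  → match P6@[60:60]
[61] read 'a'  n19⇒n1 (fail-walked)
[62] read 'a'  n1⇒n3
[63] read 'a'  n3⇒n4
[64] read 'a'  n4⇒n5  → match P1@[61:64]
[65] read 'c'  n5⇒n8 (fail-walked)
[66] read 'a'  n8⇒n11 (fail-walked)

All matches (sorted): [[4,2],[5,4],[5,6],[9,1],[10,0],[11,6],[14,0],[15,6],[17,5],[17,6],[20,6],[22,2],[25,6],[27,6],[29,5],[29,6],[31,6],[33,5],[33,6],[35,6],[39,0],[40,2],[41,6],[42,6],[47,2],[48,4],[48,6],[50,0],[54,3],[55,2],[57,6],[59,5],[59,6],[60,6],[64,1]]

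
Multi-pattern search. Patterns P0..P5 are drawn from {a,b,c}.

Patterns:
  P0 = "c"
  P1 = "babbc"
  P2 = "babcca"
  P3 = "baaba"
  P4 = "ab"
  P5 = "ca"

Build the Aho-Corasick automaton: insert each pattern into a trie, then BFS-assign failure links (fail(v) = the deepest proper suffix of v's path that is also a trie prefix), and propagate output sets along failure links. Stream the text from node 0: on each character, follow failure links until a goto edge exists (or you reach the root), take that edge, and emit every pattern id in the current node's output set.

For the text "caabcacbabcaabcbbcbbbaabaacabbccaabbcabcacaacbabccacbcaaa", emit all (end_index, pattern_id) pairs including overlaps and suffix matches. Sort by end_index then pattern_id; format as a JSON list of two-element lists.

Build:
Trie nodes:
  0='ε' goto a→13 b→2 c→1
  1='c' goto a→15  [P0 ends]
  2='b' goto a→3
  3='ba' goto a→10 b→4
  4='bab' goto b→5 c→7
  5='babb' goto c→6
  6='babbc' goto ·  [P1 ends]
  7='babc' goto c→8
  8='babcc' goto a→9
  9='babcca' goto ·  [P2 ends]
  10='baa' goto b→11
  11='baab' goto a→12
  12='baaba' goto ·  [P3 ends]
  13='a' goto b→14
  14='ab' goto ·  [P4 ends]
  15='ca' goto ·  [P5 ends]

BFS fail/out derivation:
  fail(1) 'c': from fail(0)=0 chase 'c': 0 ⇒ 0;  out={0}∪out(0)={0}
  fail(2) 'b': from fail(0)=0 chase 'b': 0 ⇒ 0;  out=∅∪out(0)=∅
  fail(13) 'a': from fail(0)=0 chase 'a': 0 ⇒ 0;  out=∅∪out(0)=∅
  fail(3) 'ba': from fail(2)=0 chase 'a': 0 ⇒ 13;  out=∅∪out(13)=∅
  fail(14) 'ab': from fail(13)=0 chase 'b': 0 ⇒ 2;  out={4}∪out(2)={4}
  fail(15) 'ca': from fail(1)=0 chase 'a': 0 ⇒ 13;  out={5}∪out(13)={5}
  fail(4) 'bab': from fail(3)=13 chase 'b': 13 ⇒ 14;  out=∅∪out(14)={4}
  fail(10) 'baa': from fail(3)=13 chase 'a': 13→0 ⇒ 13;  out=∅∪out(13)=∅
  fail(5) 'babb': from fail(4)=14 chase 'b': 14→2→0 ⇒ 2;  out=∅∪out(2)=∅
  fail(7) 'babc': from fail(4)=14 chase 'c': 14→2→0 ⇒ 1;  out=∅∪out(1)={0}
  fail(11) 'baab': from fail(10)=13 chase 'b': 13 ⇒ 14;  out=∅∪out(14)={4}
  fail(6) 'babbc': from fail(5)=2 chase 'c': 2→0 ⇒ 1;  out={1}∪out(1)={0,1}
  fail(8) 'babcc': from fail(7)=1 chase 'c': 1→0 ⇒ 1;  out=∅∪out(1)={0}
  fail(12) 'baaba': from fail(11)=14 chase 'a': 14→2 ⇒ 3;  out={3}∪out(3)={3}
  fail(9) 'babcca': from fail(8)=1 chase 'a': 1 ⇒ 15;  out={2}∪out(15)={2,5}

Run:
i=0 'c': node 0→1  → match P0@[0:0]
i=1 'a': node 1→15  → match P5@[0:1]
i=2 'a': node 15→13 (fail-walked)
i=3 'b': node 13→14  → match P4@[2:3]
i=4 'c': node 14→1 (fail-walked)  → match P0@[4:4]
i=5 'a': node 1→15  → match P5@[4:5]
i=6 'c': node 15→1 (fail-walked)  → match P0@[6:6]
i=7 'b': node 1→2 (fail-walked)
i=8 'a': node 2→3
i=9 'b': node 3→4  → match P4@[8:9]
i=10 'c': node 4→7  → match P0@[10:10]
i=11 'a': node 7→15 (fail-walked)  → match P5@[10:11]
i=12 'a': node 15→13 (fail-walked)
i=13 'b': node 13→14  → match P4@[12:13]
i=14 'c': node 14→1 (fail-walked)  → match P0@[14:14]
i=15 'b': node 1→2 (fail-walked)
i=16 'b': node 2→2 (fail-walked)
i=17 'c': node 2→1 (fail-walked)  → match P0@[17:17]
i=18 'b': node 1→2 (fail-walked)
i=19 'b': node 2→2 (fail-walked)
i=20 'b': node 2→2 (fail-walked)
i=21 'a': node 2→3
i=22 'a': node 3→10
i=23 'b': node 10→11  → match P4@[22:23]
i=24 'a': node 11→12  → match P3@[20:24]
i=25 'a': node 12→10 (fail-walked)
i=26 'c': node 10→1 (fail-walked)  → match P0@[26:26]
i=27 'a': node 1→15  → match P5@[26:27]
i=28 'b': node 15→14 (fail-walked)  → match P4@[27:28]
i=29 'b': node 14→2 (fail-walked)
i=30 'c': node 2→1 (fail-walked)  → match P0@[30:30]
i=31 'c': node 1→1 (fail-walked)  → match P0@[31:31]
i=32 'a': node 1→15  → match P5@[31:32]
i=33 'a': node 15→13 (fail-walked)
i=34 'b': node 13→14  → match P4@[33:34]
i=35 'b': node 14→2 (fail-walked)
i=36 'c': node 2→1 (fail-walked)  → match P0@[36:36]
i=37 'a': node 1→15  → match P5@[36:37]
i=38 'b': node 15→14 (fail-walked)  → match P4@[37:38]
i=39 'c': node 14→1 (fail-walked)  → match P0@[39:39]
i=40 'a': node 1→15  → match P5@[39:40]
i=41 'c': node 15→1 (fail-walked)  → match P0@[41:41]
i=42 'a': node 1→15  → match P5@[41:42]
i=43 'a': node 15→13 (fail-walked)
i=44 'c': node 13→1 (fail-walked)  → match P0@[44:44]
i=45 'b': node 1→2 (fail-walked)
i=46 'a': node 2→3
i=47 'b': node 3→4  → match P4@[46:47]
i=48 'c': node 4→7  → match P0@[48:48]
i=49 'c': node 7→8  → match P0@[49:49]
i=50 'a': node 8→9  → match P2@[45:50],P5@[49:50]
i=51 'c': node 9→1 (fail-walked)  → match P0@[51:51]
i=52 'b': node 1→2 (fail-walked)
i=53 'c': node 2→1 (fail-walked)  → match P0@[53:53]
i=54 'a': node 1→15  → match P5@[53:54]
i=55 'a': node 15→13 (fail-walked)
i=56 'a': node 13→13 (fail-walked)

Result: [[0,0],[1,5],[3,4],[4,0],[5,5],[6,0],[9,4],[10,0],[11,5],[13,4],[14,0],[17,0],[23,4],[24,3],[26,0],[27,5],[28,4],[30,0],[31,0],[32,5],[34,4],[36,0],[37,5],[38,4],[39,0],[40,5],[41,0],[42,5],[44,0],[47,4],[48,0],[49,0],[50,2],[50,5],[51,0],[53,0],[54,5]]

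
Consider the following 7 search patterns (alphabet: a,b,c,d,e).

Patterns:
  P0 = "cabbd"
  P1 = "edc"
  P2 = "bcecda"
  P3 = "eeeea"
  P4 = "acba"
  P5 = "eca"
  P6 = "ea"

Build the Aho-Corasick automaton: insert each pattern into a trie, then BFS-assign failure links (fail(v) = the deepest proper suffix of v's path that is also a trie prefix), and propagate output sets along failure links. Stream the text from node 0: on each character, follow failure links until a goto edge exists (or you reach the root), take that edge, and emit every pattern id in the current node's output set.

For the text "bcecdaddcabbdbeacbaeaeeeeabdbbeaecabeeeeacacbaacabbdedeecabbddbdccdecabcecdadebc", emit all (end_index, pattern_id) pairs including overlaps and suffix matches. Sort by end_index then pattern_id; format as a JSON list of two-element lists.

Build automaton:
Trie nodes:
  n0 'ε': a→19 b→9 c→1 e→6
  n1 'c': a→2
  n2 'ca': b→3
  n3 'cab': b→4
  n4 'cabb': d→5
  n5 'cabbd': ·  [P0 ends]
  n6 'e': a→25 c→23 d→7 e→15
  n7 'ed': c→8
  n8 'edc': ·  [P1 ends]
  n9 'b': c→10
  n10 'bc': e→11
  n11 'bce': c→12
  n12 'bcec': d→13
  n13 'bcecd': a→14
  n14 'bcecda': ·  [P2 ends]
  n15 'ee': e→16
  n16 'eee': e→17
  n17 'eeee': a→18
  n18 'eeeea': ·  [P3 ends]
  n19 'a': c→20
  n20 'ac': b→21
  n21 'acb': a→22
  n22 'acba': ·  [P4 ends]
  n23 'ec': a→24
  n24 'eca': ·  [P5 ends]
  n25 'ea': ·  [P6 ends]

BFS fail/out derivation:
  n1('c'): parent n0 fail=0; on 'c' 0 → fail=0;  out ∅∪∅=∅
  n6('e'): parent n0 fail=0; on 'e' 0 → fail=0;  out ∅∪∅=∅
  n9('b'): parent n0 fail=0; on 'b' 0 → fail=0;  out ∅∪∅=∅
  n19('a'): parent n0 fail=0; on 'a' 0 → fail=0;  out ∅∪∅=∅
  n2('ca'): parent n1 fail=0; on 'a' 0 → fail=19;  out ∅∪∅=∅
  n7('ed'): parent n6 fail=0; on 'd' 0 → fail=0;  out ∅∪∅=∅
  n10('bc'): parent n9 fail=0; on 'c' 0 → fail=1;  out ∅∪∅=∅
  n15('ee'): parent n6 fail=0; on 'e' 0 → fail=6;  out ∅∪∅=∅
  n20('ac'): parent n19 fail=0; on 'c' 0 → fail=1;  out ∅∪∅=∅
  n23('ec'): parent n6 fail=0; on 'c' 0 → fail=1;  out ∅∪∅=∅
  n25('ea'): parent n6 fail=0; on 'a' 0 → fail=19;  out {6}∪∅={6}
  n3('cab'): parent n2 fail=19; on 'b' 19→0 → fail=9;  out ∅∪∅=∅
  n8('edc'): parent n7 fail=0; on 'c' 0 → fail=1;  out {1}∪∅={1}
  n11('bce'): parent n10 fail=1; on 'e' 1→0 → fail=6;  out ∅∪∅=∅
  n16('eee'): parent n15 fail=6; on 'e' 6 → fail=15;  out ∅∪∅=∅
  n21('acb'): parent n20 fail=1; on 'b' 1→0 → fail=9;  out ∅∪∅=∅
  n24('eca'): parent n23 fail=1; on 'a' 1 → fail=2;  out {5}∪∅={5}
  n4('cabb'): parent n3 fail=9; on 'b' 9→0 → fail=9;  out ∅∪∅=∅
  n12('bcec'): parent n11 fail=6; on 'c' 6 → fail=23;  out ∅∪∅=∅
  n17('eeee'): parent n16 fail=15; on 'e' 15 → fail=16;  out ∅∪∅=∅
  n22('acba'): parent n21 fail=9; on 'a' 9→0 → fail=19;  out {4}∪∅={4}
  n5('cabbd'): parent n4 fail=9; on 'd' 9→0 → fail=0;  out {0}∪∅={0}
  n13('bcecd'): parent n12 fail=23; on 'd' 23→1→0 → fail=0;  out ∅∪∅=∅
  n18('eeeea'): parent n17 fail=16; on 'a' 16→15→6 → fail=25;  out {3}∪{6}={3,6}
  n14('bcecda'): parent n13 fail=0; on 'a' 0 → fail=19;  out {2}∪∅={2}

Run:
i=0 'b': node 0→9
i=1 'c': node 9→10
i=2 'e': node 10→11
i=3 'c': node 11→12
i=4 'd': node 12→13
i=5 'a': node 13→14  emit P2@[0:5]
i=6 'd': node 14→0 ·f
i=7 'd': node 0→0
i=8 'c': node 0→1
i=9 'a': node 1→2
i=10 'b': node 2→3
i=11 'b': node 3→4
i=12 'd': node 4→5  emit P0@[8:12]
i=13 'b': node 5→9 ·f
i=14 'e': node 9→6 ·f
i=15 'a': node 6→25  emit P6@[14:15]
i=16 'c': node 25→20 ·f
i=17 'b': node 20→21
i=18 'a': node 21→22  emit P4@[15:18]
i=19 'e': node 22→6 ·f
i=20 'a': node 6→25  emit P6@[19:20]
i=21 'e': node 25→6 ·f
i=22 'e': node 6→15
i=23 'e': node 15→16
i=24 'e': node 16→17
i=25 'a': node 17→18  emit P3@[21:25],P6@[24:25]
i=26 'b': node 18→9 ·f
i=27 'd': node 9→0 ·f
i=28 'b': node 0→9
i=29 'b': node 9→9 ·f
i=30 'e': node 9→6 ·f
i=31 'a': node 6→25  emit P6@[30:31]
i=32 'e': node 25→6 ·f
i=33 'c': node 6→23
i=34 'a': node 23→24  emit P5@[32:34]
i=35 'b': node 24→3 ·f
i=36 'e': node 3→6 ·f
i=37 'e': node 6→15
i=38 'e': node 15→16
i=39 'e': node 16→17
i=40 'a': node 17→18  emit P3@[36:40],P6@[39:40]
i=41 'c': node 18→20 ·f
i=42 'a': node 20→2 ·f
i=43 'c': node 2→20 ·f
i=44 'b': node 20→21
i=45 'a': node 21→22  emit P4@[42:45]
i=46 'a': node 22→19 ·f
i=47 'c': node 19→20
i=48 'a': node 20→2 ·f
i=49 'b': node 2→3
i=50 'b': node 3→4
i=51 'd': node 4→5  emit P0@[47:51]
i=52 'e': node 5→6 ·f
i=53 'd': node 6→7
i=54 'e': node 7→6 ·f
i=55 'e': node 6→15
i=56 'c': node 15→23 ·f
i=57 'a': node 23→24  emit P5@[55:57]
i=58 'b': node 24→3 ·f
i=59 'b': node 3→4
i=60 'd': node 4→5  emit P0@[56:60]
i=61 'd': node 5→0 ·f
i=62 'b': node 0→9
i=63 'd': node 9→0 ·f
i=64 'c': node 0→1
i=65 'c': node 1→1 ·f
i=66 'd': node 1→0 ·f
i=67 'e': node 0→6
i=68 'c': node 6→23
i=69 'a': node 23→24  emit P5@[67:69]
i=70 'b': node 24→3 ·f
i=71 'c': node 3→10 ·f
i=72 'e': node 10→11
i=73 'c': node 11→12
i=74 'd': node 12→13
i=75 'a': node 13→14  emit P2@[70:75]
i=76 'd': node 14→0 ·f
i=77 'e': node 0→6
i=78 'b': node 6→9 ·f
i=79 'c': node 9→10

Result: [[5,2],[12,0],[15,6],[18,4],[20,6],[25,3],[25,6],[31,6],[34,5],[40,3],[40,6],[45,4],[51,0],[57,5],[60,0],[69,5],[75,2]]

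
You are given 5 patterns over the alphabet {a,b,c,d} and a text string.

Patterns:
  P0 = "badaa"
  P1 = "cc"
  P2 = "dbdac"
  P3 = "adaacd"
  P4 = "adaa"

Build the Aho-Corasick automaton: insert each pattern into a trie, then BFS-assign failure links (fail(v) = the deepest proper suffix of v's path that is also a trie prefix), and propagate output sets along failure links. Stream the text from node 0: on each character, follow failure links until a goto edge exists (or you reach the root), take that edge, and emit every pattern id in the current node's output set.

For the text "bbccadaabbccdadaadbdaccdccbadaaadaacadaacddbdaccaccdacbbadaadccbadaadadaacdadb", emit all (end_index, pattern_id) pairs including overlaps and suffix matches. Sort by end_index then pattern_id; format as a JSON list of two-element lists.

Build automaton:
Trie (insert patterns):
  n0 'ε': a→13 b→1 c→6 d→8
  n1 'b': a→2
  n2 'ba': d→3
  n3 'bad': a→4
  n4 'bada': a→5
  n5 'badaa': ·  ←P0
  n6 'c': c→7
  n7 'cc': ·  ←P1
  n8 'd': b→9
  n9 'db': d→10
  n10 'dbd': a→11
  n11 'dbda': c→12
  n12 'dbdac': ·  ←P2
  n13 'a': d→14
  n14 'ad': a→15
  n15 'ada': a→16
  n16 'adaa': c→17  ←P4
  n17 'adaac': d→18
  n18 'adaacd': ·  ←P3

Failure links (BFS by depth):
  n1('b'): parent n0 fail=0; on 'b' 0 → fail=0;  out ∅∪∅=∅
  n6('c'): parent n0 fail=0; on 'c' 0 → fail=0;  out ∅∪∅=∅
  n8('d'): parent n0 fail=0; on 'd' 0 → fail=0;  out ∅∪∅=∅
  n13('a'): parent n0 fail=0; on 'a' 0 → fail=0;  out ∅∪∅=∅
  n2('ba'): parent n1 fail=0; on 'a' 0 → fail=13;  out ∅∪∅=∅
  n7('cc'): parent n6 fail=0; on 'c' 0 → fail=6;  out {1}∪∅={1}
  n9('db'): parent n8 fail=0; on 'b' 0 → fail=1;  out ∅∪∅=∅
  n14('ad'): parent n13 fail=0; on 'd' 0 → fail=8;  out ∅∪∅=∅
  n3('bad'): parent n2 fail=13; on 'd' 13 → fail=14;  out ∅∪∅=∅
  n10('dbd'): parent n9 fail=1; on 'd' 1→0 → fail=8;  out ∅∪∅=∅
  n15('ada'): parent n14 fail=8; on 'a' 8→0 → fail=13;  out ∅∪∅=∅
  n4('bada'): parent n3 fail=14; on 'a' 14 → fail=15;  out ∅∪∅=∅
  n11('dbda'): parent n10 fail=8; on 'a' 8→0 → fail=13;  out ∅∪∅=∅
  n16('adaa'): parent n15 fail=13; on 'a' 13→0 → fail=13;  out {4}∪∅={4}
  n5('badaa'): parent n4 fail=15; on 'a' 15 → fail=16;  out {0}∪{4}={0,4}
  n12('dbdac'): parent n11 fail=13; on 'c' 13→0 → fail=6;  out {2}∪∅={2}
  n17('adaac'): parent n16 fail=13; on 'c' 13→0 → fail=6;  out ∅∪∅=∅
  n18('adaacd'): parent n17 fail=6; on 'd' 6→0 → fail=8;  out {3}∪∅={3}

Scan:
[0] read 'b'  n0⇒n1
[1] read 'b'  n1⇒n1 (fail-walked)
[2] read 'c'  n1⇒n6 (fail-walked)
[3] read 'c'  n6⇒n7  ** P1@[2:3]
[4] read 'a'  n7⇒n13 (fail-walked)
[5] read 'd'  n13⇒n14
[6] read 'a'  n14⇒n15
[7] read 'a'  n15⇒n16  ** P4@[4:7]
[8] read 'b'  n16⇒n1 (fail-walked)
[9] read 'b'  n1⇒n1 (fail-walked)
[10] read 'c'  n1⇒n6 (fail-walked)
[11] read 'c'  n6⇒n7  ** P1@[10:11]
[12] read 'd'  n7⇒n8 (fail-walked)
[13] read 'a'  n8⇒n13 (fail-walked)
[14] read 'd'  n13⇒n14
[15] read 'a'  n14⇒n15
[16] read 'a'  n15⇒n16  ** P4@[13:16]
[17] read 'd'  n16⇒n14 (fail-walked)
[18] read 'b'  n14⇒n9 (fail-walked)
[19] read 'd'  n9⇒n10
[20] read 'a'  n10⇒n11
[21] read 'c'  n11⇒n12  ** P2@[17:21]
[22] read 'c'  n12⇒n7 (fail-walked)  ** P1@[21:22]
[23] read 'd'  n7⇒n8 (fail-walked)
[24] read 'c'  n8⇒n6 (fail-walked)
[25] read 'c'  n6⇒n7  ** P1@[24:25]
[26] read 'b'  n7⇒n1 (fail-walked)
[27] read 'a'  n1⇒n2
[28] read 'd'  n2⇒n3
[29] read 'a'  n3⇒n4
[30] read 'a'  n4⇒n5  ** P0@[26:30],P4@[27:30]
[31] read 'a'  n5⇒n13 (fail-walked)
[32] read 'd'  n13⇒n14
[33] read 'a'  n14⇒n15
[34] read 'a'  n15⇒n16  ** P4@[31:34]
[35] read 'c'  n16⇒n17
[36] read 'a'  n17⇒n13 (fail-walked)
[37] read 'd'  n13⇒n14
[38] read 'a'  n14⇒n15
[39] read 'a'  n15⇒n16  ** P4@[36:39]
[40] read 'c'  n16⇒n17
[41] read 'd'  n17⇒n18  ** P3@[36:41]
[42] read 'd'  n18⇒n8 (fail-walked)
[43] read 'b'  n8⇒n9
[44] read 'd'  n9⇒n10
[45] read 'a'  n10⇒n11
[46] read 'c'  n11⇒n12  ** P2@[42:46]
[47] read 'c'  n12⇒n7 (fail-walked)  ** P1@[46:47]
[48] read 'a'  n7⇒n13 (fail-walked)
[49] read 'c'  n13⇒n6 (fail-walked)
[50] read 'c'  n6⇒n7  ** P1@[49:50]
[51] read 'd'  n7⇒n8 (fail-walked)
[52] read 'a'  n8⇒n13 (fail-walked)
[53] read 'c'  n13⇒n6 (fail-walked)
[54] read 'b'  n6⇒n1 (fail-walked)
[55] read 'b'  n1⇒n1 (fail-walked)
[56] read 'a'  n1⇒n2
[57] read 'd'  n2⇒n3
[58] read 'a'  n3⇒n4
[59] read 'a'  n4⇒n5  ** P0@[55:59],P4@[56:59]
[60] read 'd'  n5⇒n14 (fail-walked)
[61] read 'c'  n14⇒n6 (fail-walked)
[62] read 'c'  n6⇒n7  ** P1@[61:62]
[63] read 'b'  n7⇒n1 (fail-walked)
[64] read 'a'  n1⇒n2
[65] read 'd'  n2⇒n3
[66] read 'a'  n3⇒n4
[67] read 'a'  n4⇒n5  ** P0@[63:67],P4@[64:67]
[68] read 'd'  n5⇒n14 (fail-walked)
[69] read 'a'  n14⇒n15
[70] read 'd'  n15⇒n14 (fail-walked)
[71] read 'a'  n14⇒n15
[72] read 'a'  n15⇒n16  ** P4@[69:72]
[73] read 'c'  n16⇒n17
[74] read 'd'  n17⇒n18  ** P3@[69:74]
[75] read 'a'  n18⇒n13 (fail-walked)
[76] read 'd'  n13⇒n14
[77] read 'b'  n14⇒n9 (fail-walked)

Matches: [[3,1],[7,4],[11,1],[16,4],[21,2],[22,1],[25,1],[30,0],[30,4],[34,4],[39,4],[41,3],[46,2],[47,1],[50,1],[59,0],[59,4],[62,1],[67,0],[67,4],[72,4],[74,3]]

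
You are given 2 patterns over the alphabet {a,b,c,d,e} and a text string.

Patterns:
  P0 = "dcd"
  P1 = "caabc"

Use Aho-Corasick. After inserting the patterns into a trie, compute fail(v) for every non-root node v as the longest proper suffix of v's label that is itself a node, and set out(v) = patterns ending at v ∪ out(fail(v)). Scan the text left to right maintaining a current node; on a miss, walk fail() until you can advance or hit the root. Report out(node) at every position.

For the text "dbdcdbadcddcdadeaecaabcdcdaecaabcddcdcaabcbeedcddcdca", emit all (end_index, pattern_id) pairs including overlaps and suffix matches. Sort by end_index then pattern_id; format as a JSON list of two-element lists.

Build:
Trie (insert patterns):
  0='ε' goto c→4 d→1
  1='d' goto c→2
  2='dc' goto d→3
  3='dcd' goto ·  [P0 ends]
  4='c' goto a→5
  5='ca' goto a→6
  6='caa' goto b→7
  7='caab' goto c→8
  8='caabc' goto ·  [P1 ends]

BFS fail/out derivation:
  n1('d'): parent n0 fail=0; on 'd' 0 → fail=0;  out ∅∪∅=∅
  n4('c'): parent n0 fail=0; on 'c' 0 → fail=0;  out ∅∪∅=∅
  n2('dc'): parent n1 fail=0; on 'c' 0 → fail=4;  out ∅∪∅=∅
  n5('ca'): parent n4 fail=0; on 'a' 0 → fail=0;  out ∅∪∅=∅
  n3('dcd'): parent n2 fail=4; on 'd' 4→0 → fail=1;  out {0}∪∅={0}
  n6('caa'): parent n5 fail=0; on 'a' 0 → fail=0;  out ∅∪∅=∅
  n7('caab'): parent n6 fail=0; on 'b' 0 → fail=0;  out ∅∪∅=∅
  n8('caabc'): parent n7 fail=0; on 'c' 0 → fail=4;  out {1}∪∅={1}

Text stream:
[0] read 'd'  n0⇒n1
[1] read 'b'  n1⇒n0 (via fail)
[2] read 'd'  n0⇒n1
[3] read 'c'  n1⇒n2
[4] read 'd'  n2⇒n3  → match P0@[2:4]
[5] read 'b'  n3⇒n0 (via fail)
[6] read 'a'  n0⇒n0
[7] read 'd'  n0⇒n1
[8] read 'c'  n1⇒n2
[9] read 'd'  n2⇒n3  → match P0@[7:9]
[10] read 'd'  n3⇒n1 (via fail)
[11] read 'c'  n1⇒n2
[12] read 'd'  n2⇒n3  → match P0@[10:12]
[13] read 'a'  n3⇒n0 (via fail)
[14] read 'd'  n0⇒n1
[15] read 'e'  n1⇒n0 (via fail)
[16] read 'a'  n0⇒n0
[17] read 'e'  n0⇒n0
[18] read 'c'  n0⇒n4
[19] read 'a'  n4⇒n5
[20] read 'a'  n5⇒n6
[21] read 'b'  n6⇒n7
[22] read 'c'  n7⇒n8  → match P1@[18:22]
[23] read 'd'  n8⇒n1 (via fail)
[24] read 'c'  n1⇒n2
[25] read 'd'  n2⇒n3  → match P0@[23:25]
[26] read 'a'  n3⇒n0 (via fail)
[27] read 'e'  n0⇒n0
[28] read 'c'  n0⇒n4
[29] read 'a'  n4⇒n5
[30] read 'a'  n5⇒n6
[31] read 'b'  n6⇒n7
[32] read 'c'  n7⇒n8  → match P1@[28:32]
[33] read 'd'  n8⇒n1 (via fail)
[34] read 'd'  n1⇒n1 (via fail)
[35] read 'c'  n1⇒n2
[36] read 'd'  n2⇒n3  → match P0@[34:36]
[37] read 'c'  n3⇒n2 (via fail)
[38] read 'a'  n2⇒n5 (via fail)
[39] read 'a'  n5⇒n6
[40] read 'b'  n6⇒n7
[41] read 'c'  n7⇒n8  → match P1@[37:41]
[42] read 'b'  n8⇒n0 (via fail)
[43] read 'e'  n0⇒n0
[44] read 'e'  n0⇒n0
[45] read 'd'  n0⇒n1
[46] read 'c'  n1⇒n2
[47] read 'd'  n2⇒n3  → match P0@[45:47]
[48] read 'd'  n3⇒n1 (via fail)
[49] read 'c'  n1⇒n2
[50] read 'd'  n2⇒n3  → match P0@[48:50]
[51] read 'c'  n3⇒n2 (via fail)
[52] read 'a'  n2⇒n5 (via fail)

All matches (sorted): [[4,0],[9,0],[12,0],[22,1],[25,0],[32,1],[36,0],[41,1],[47,0],[50,0]]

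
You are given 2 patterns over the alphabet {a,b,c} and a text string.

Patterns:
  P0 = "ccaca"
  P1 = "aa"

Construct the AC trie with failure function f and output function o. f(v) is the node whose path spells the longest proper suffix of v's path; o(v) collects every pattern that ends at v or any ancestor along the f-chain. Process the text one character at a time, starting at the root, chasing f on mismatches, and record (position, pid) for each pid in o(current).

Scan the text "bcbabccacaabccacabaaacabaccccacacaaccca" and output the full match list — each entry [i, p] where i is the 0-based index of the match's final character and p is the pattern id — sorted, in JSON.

Build:
Trie nodes:
  0='ε' goto a→6 c→1
  1='c' goto c→2
  2='cc' goto a→3
  3='cca' goto c→4
  4='ccac' goto a→5
  5='ccaca' goto ·  [P0 ends]
  6='a' goto a→7
  7='aa' goto ·  [P1 ends]

Failure links (BFS by depth):
  n1('c'): parent n0 fail=0; on 'c' 0 → fail=0;  out ∅∪∅=∅
  n6('a'): parent n0 fail=0; on 'a' 0 → fail=0;  out ∅∪∅=∅
  n2('cc'): parent n1 fail=0; on 'c' 0 → fail=1;  out ∅∪∅=∅
  n7('aa'): parent n6 fail=0; on 'a' 0 → fail=6;  out {1}∪∅={1}
  n3('cca'): parent n2 fail=1; on 'a' 1→0 → fail=6;  out ∅∪∅=∅
  n4('ccac'): parent n3 fail=6; on 'c' 6→0 → fail=1;  out ∅∪∅=∅
  n5('ccaca'): parent n4 fail=1; on 'a' 1→0 → fail=6;  out {0}∪∅={0}

Run:
i=0 'b': node 0→0
i=1 'c': node 0→1
i=2 'b': node 1→0 ·f
i=3 'a': node 0→6
i=4 'b': node 6→0 ·f
i=5 'c': node 0→1
i=6 'c': node 1→2
i=7 'a': node 2→3
i=8 'c': node 3→4
i=9 'a': node 4→5  emit P0@[5:9]
i=10 'a': node 5→7 ·f  emit P1@[9:10]
i=11 'b': node 7→0 ·f
i=12 'c': node 0→1
i=13 'c': node 1→2
i=14 'a': node 2→3
i=15 'c': node 3→4
i=16 'a': node 4→5  emit P0@[12:16]
i=17 'b': node 5→0 ·f
i=18 'a': node 0→6
i=19 'a': node 6→7  emit P1@[18:19]
i=20 'a': node 7→7 ·f  emit P1@[19:20]
i=21 'c': node 7→1 ·f
i=22 'a': node 1→6 ·f
i=23 'b': node 6→0 ·f
i=24 'a': node 0→6
i=25 'c': node 6→1 ·f
i=26 'c': node 1→2
i=27 'c': node 2→2 ·f
i=28 'c': node 2→2 ·f
i=29 'a': node 2→3
i=30 'c': node 3→4
i=31 'a': node 4→5  emit P0@[27:31]
i=32 'c': node 5→1 ·f
i=33 'a': node 1→6 ·f
i=34 'a': node 6→7  emit P1@[33:34]
i=35 'c': node 7→1 ·f
i=36 'c': node 1→2
i=37 'c': node 2→2 ·f
i=38 'a': node 2→3

All matches (sorted): [[9,0],[10,1],[16,0],[19,1],[20,1],[31,0],[34,1]]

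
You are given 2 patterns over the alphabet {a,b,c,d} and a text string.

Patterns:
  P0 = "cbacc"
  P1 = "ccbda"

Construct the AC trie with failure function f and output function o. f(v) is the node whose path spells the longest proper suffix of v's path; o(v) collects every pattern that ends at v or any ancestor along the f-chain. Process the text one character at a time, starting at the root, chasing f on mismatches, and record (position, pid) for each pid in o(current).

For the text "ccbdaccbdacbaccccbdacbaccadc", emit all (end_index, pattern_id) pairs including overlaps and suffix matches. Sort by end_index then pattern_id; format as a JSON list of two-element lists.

Construct AC machine:
Trie nodes:
  n0 'ε': c→1
  n1 'c': b→2 c→6
  n2 'cb': a→3
  n3 'cba': c→4
  n4 'cbac': c→5
  n5 'cbacc': ·  ←P0
  n6 'cc': b→7
  n7 'ccb': d→8
  n8 'ccbd': a→9
  n9 'ccbda': ·  ←P1

Failure links (BFS by depth):
  n1('c'): parent n0 fail=0; on 'c' 0 → fail=0;  out ∅∪∅=∅
  n2('cb'): parent n1 fail=0; on 'b' 0 → fail=0;  out ∅∪∅=∅
  n6('cc'): parent n1 fail=0; on 'c' 0 → fail=1;  out ∅∪∅=∅
  n3('cba'): parent n2 fail=0; on 'a' 0 → fail=0;  out ∅∪∅=∅
  n7('ccb'): parent n6 fail=1; on 'b' 1 → fail=2;  out ∅∪∅=∅
  n4('cbac'): parent n3 fail=0; on 'c' 0 → fail=1;  out ∅∪∅=∅
  n8('ccbd'): parent n7 fail=2; on 'd' 2→0 → fail=0;  out ∅∪∅=∅
  n5('cbacc'): parent n4 fail=1; on 'c' 1 → fail=6;  out {0}∪∅={0}
  n9('ccbda'): parent n8 fail=0; on 'a' 0 → fail=0;  out {1}∪∅={1}

Scan:
[0] read 'c'  n0⇒n1
[1] read 'c'  n1⇒n6
[2] read 'b'  n6⇒n7
[3] read 'd'  n7⇒n8
[4] read 'a'  n8⇒n9  ** P1@[0:4]
[5] read 'c'  n9⇒n1 (fail-walked)
[6] read 'c'  n1⇒n6
[7] read 'b'  n6⇒n7
[8] read 'd'  n7⇒n8
[9] read 'a'  n8⇒n9  ** P1@[5:9]
[10] read 'c'  n9⇒n1 (fail-walked)
[11] read 'b'  n1⇒n2
[12] read 'a'  n2⇒n3
[13] read 'c'  n3⇒n4
[14] read 'c'  n4⇒n5  ** P0@[10:14]
[15] read 'c'  n5⇒n6 (fail-walked)
[16] read 'c'  n6⇒n6 (fail-walked)
[17] read 'b'  n6⇒n7
[18] read 'd'  n7⇒n8
[19] read 'a'  n8⇒n9  ** P1@[15:19]
[20] read 'c'  n9⇒n1 (fail-walked)
[21] read 'b'  n1⇒n2
[22] read 'a'  n2⇒n3
[23] read 'c'  n3⇒n4
[24] read 'c'  n4⇒n5  ** P0@[20:24]
[25] read 'a'  n5⇒n0 (fail-walked)
[26] read 'd'  n0⇒n0
[27] read 'c'  n0⇒n1

Matches: [[4,1],[9,1],[14,0],[19,1],[24,0]]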